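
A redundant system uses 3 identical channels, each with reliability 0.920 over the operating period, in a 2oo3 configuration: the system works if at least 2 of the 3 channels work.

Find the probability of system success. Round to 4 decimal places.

R = Σ_{i=2}^{3} C(3,i) p^i (1−p)^{3−i} with p = 0.920
C(3,2)·0.920^2·0.080^1 = 0.203136
C(3,3)·0.920^3·0.080^0 = 0.778688
Sum = 0.9818

0.9818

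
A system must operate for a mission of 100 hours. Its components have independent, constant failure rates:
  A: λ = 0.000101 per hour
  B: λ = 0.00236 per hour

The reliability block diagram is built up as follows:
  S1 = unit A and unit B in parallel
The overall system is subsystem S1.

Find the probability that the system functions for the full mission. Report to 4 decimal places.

R(A) = exp(−0.000101 × 100) = 0.989951
R(B) = exp(−0.00236 × 100) = 0.789781
Parallel (A and B): 1 − (1 − 0.989951)(1 − 0.789781) = 0.9979

0.9979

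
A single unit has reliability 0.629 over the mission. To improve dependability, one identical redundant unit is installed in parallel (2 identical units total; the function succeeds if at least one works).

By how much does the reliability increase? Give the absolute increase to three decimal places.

R_before = 0.629
R_after = 1 − (1 − 0.629)^2 = 0.862
ΔR = 0.862 − 0.629 = 0.233

0.233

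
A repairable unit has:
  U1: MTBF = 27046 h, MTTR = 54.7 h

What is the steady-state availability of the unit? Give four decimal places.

0.9980

A(U1) = MTBF/(MTBF+MTTR) = 27046/(27046+54.7) = 0.9980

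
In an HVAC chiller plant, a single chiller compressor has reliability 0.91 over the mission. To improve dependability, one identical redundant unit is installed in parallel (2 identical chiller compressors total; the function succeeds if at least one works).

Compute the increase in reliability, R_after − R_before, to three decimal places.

0.082

R_before = 0.91
R_after = 1 − (1 − 0.91)^2 = 0.992
ΔR = 0.992 − 0.91 = 0.082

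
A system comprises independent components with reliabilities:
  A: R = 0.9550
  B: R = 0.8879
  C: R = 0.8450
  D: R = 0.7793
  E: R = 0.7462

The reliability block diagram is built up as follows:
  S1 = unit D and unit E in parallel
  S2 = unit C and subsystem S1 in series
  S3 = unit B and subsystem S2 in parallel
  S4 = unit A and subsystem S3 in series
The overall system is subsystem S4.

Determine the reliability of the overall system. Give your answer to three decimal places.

Parallel (D and E): 1 − (1 − 0.77930)(1 − 0.74620) = 0.94399
Series (C and [0.94399]): 0.84500 × 0.94399 = 0.79767
Parallel (B and [0.79767]): 1 − (1 − 0.88790)(1 − 0.79767) = 0.97732
Series (A and [0.97732]): 0.95500 × 0.97732 = 0.933

0.933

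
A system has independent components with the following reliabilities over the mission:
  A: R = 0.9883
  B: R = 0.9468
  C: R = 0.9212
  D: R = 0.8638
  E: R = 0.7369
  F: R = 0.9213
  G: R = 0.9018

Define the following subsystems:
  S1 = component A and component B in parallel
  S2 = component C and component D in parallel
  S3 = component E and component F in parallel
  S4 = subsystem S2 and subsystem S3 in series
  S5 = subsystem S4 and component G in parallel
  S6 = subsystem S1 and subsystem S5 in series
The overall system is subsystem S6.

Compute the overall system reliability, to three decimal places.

0.996

Parallel (A and B): 1 − (1 − 0.98830)(1 − 0.94680) = 0.99938
Parallel (C and D): 1 − (1 − 0.92120)(1 − 0.86380) = 0.98927
Parallel (E and F): 1 − (1 − 0.73690)(1 − 0.92130) = 0.97929
Series ([0.98927] and [0.97929]): 0.98927 × 0.97929 = 0.96878
Parallel ([0.96878] and G): 1 − (1 − 0.96878)(1 − 0.90180) = 0.99693
Series ([0.99938] and [0.99693]): 0.99938 × 0.99693 = 0.996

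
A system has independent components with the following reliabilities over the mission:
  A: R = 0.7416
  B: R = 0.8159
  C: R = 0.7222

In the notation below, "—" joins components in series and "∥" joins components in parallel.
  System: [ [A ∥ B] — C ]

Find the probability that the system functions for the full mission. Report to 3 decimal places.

Parallel (A and B): 1 − (1 − 0.74160)(1 − 0.81590) = 0.95243
Series ([0.95243] and C): 0.95243 × 0.72220 = 0.688

0.688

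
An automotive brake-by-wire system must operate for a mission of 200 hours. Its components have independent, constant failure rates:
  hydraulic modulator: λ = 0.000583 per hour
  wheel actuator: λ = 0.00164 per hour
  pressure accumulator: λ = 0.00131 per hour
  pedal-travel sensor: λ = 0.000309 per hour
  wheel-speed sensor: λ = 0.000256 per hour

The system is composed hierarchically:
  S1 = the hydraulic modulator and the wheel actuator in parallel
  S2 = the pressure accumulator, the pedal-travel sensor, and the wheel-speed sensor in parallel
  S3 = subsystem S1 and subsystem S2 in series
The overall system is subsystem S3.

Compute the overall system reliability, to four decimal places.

R(hydraulic modulator) = exp(−0.000583 × 200) = 0.889941
R(wheel actuator) = exp(−0.00164 × 200) = 0.720363
R(pressure accumulator) = exp(−0.00131 × 200) = 0.769511
R(pedal-travel sensor) = exp(−0.000309 × 200) = 0.940071
R(wheel-speed sensor) = exp(−0.000256 × 200) = 0.950089
Parallel (hydraulic modulator and wheel actuator): 1 − (1 − 0.889941)(1 − 0.720363) = 0.969223
Parallel (pressure accumulator, pedal-travel sensor, and wheel-speed sensor): 1 − (1 − 0.769511)(1 − 0.940071)(1 − 0.950089) = 0.999311
Series ([0.969223] and [0.999311]): 0.969223 × 0.999311 = 0.9686

0.9686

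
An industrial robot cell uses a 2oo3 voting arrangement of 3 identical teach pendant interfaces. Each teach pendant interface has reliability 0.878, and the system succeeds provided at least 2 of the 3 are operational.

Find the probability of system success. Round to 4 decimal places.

R = Σ_{i=2}^{3} C(3,i) p^i (1−p)^{3−i} with p = 0.878
C(3,2)·0.878^2·0.122^1 = 0.282144
C(3,3)·0.878^3·0.122^0 = 0.676836
Sum = 0.9590

0.9590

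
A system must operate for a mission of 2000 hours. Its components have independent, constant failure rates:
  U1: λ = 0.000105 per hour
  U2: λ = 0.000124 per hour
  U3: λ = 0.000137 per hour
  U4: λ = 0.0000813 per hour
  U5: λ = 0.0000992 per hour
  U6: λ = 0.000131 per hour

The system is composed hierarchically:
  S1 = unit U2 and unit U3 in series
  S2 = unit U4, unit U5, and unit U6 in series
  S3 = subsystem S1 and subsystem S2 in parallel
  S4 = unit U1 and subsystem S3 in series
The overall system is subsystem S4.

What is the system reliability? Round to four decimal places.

R(U1) = exp(−0.000105 × 2000) = 0.810584
R(U2) = exp(−0.000124 × 2000) = 0.780360
R(U3) = exp(−0.000137 × 2000) = 0.760332
R(U4) = exp(−0.0000813 × 2000) = 0.849931
R(U5) = exp(−0.0000992 × 2000) = 0.820042
R(U6) = exp(−0.000131 × 2000) = 0.769511
Series (U2 and U3): 0.780360 × 0.760332 = 0.593333
Series (U4, U5, and U6): 0.849931 × 0.820042 × 0.769511 = 0.536333
Parallel ([0.593333] and [0.536333]): 1 − (1 − 0.593333)(1 − 0.536333) = 0.811442
Series (U1 and [0.811442]): 0.810584 × 0.811442 = 0.6577

0.6577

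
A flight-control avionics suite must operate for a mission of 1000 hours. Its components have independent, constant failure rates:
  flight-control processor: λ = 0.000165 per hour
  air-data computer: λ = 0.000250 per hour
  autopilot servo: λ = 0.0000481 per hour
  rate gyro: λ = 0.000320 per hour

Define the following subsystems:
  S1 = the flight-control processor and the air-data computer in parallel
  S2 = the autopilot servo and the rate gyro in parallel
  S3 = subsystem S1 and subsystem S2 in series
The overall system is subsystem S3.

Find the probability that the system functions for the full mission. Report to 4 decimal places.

R(flight-control processor) = exp(−0.000165 × 1000) = 0.847894
R(air-data computer) = exp(−0.000250 × 1000) = 0.778801
R(autopilot servo) = exp(−0.0000481 × 1000) = 0.953038
R(rate gyro) = exp(−0.000320 × 1000) = 0.726149
Parallel (flight-control processor and air-data computer): 1 − (1 − 0.847894)(1 − 0.778801) = 0.966354
Parallel (autopilot servo and rate gyro): 1 − (1 − 0.953038)(1 − 0.726149) = 0.987139
Series ([0.966354] and [0.987139]): 0.966354 × 0.987139 = 0.9539

0.9539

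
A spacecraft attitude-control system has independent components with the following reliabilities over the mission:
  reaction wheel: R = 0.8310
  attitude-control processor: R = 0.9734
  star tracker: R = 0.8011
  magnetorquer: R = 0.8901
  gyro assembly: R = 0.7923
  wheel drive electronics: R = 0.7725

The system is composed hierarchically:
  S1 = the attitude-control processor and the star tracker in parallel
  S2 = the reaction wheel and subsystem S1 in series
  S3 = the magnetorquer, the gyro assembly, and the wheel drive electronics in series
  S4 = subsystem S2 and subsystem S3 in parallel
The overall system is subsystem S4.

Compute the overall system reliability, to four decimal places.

Parallel (attitude-control processor and star tracker): 1 − (1 − 0.973400)(1 − 0.801100) = 0.994709
Series (reaction wheel and [0.994709]): 0.831000 × 0.994709 = 0.826603
Series (magnetorquer, gyro assembly, and wheel drive electronics): 0.890100 × 0.792300 × 0.772500 = 0.544787
Parallel ([0.826603] and [0.544787]): 1 − (1 − 0.826603)(1 − 0.544787) = 0.9211

0.9211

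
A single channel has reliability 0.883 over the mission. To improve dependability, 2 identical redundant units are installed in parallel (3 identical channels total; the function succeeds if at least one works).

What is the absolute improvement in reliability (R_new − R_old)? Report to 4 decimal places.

R_before = 0.883
R_after = 1 − (1 − 0.883)^3 = 0.9984
ΔR = 0.9984 − 0.883 = 0.1154

0.1154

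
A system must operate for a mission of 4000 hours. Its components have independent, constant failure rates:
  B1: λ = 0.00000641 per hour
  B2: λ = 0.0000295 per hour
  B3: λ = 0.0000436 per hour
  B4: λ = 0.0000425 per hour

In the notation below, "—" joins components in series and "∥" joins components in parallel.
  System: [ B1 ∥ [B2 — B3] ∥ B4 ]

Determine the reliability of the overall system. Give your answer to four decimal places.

0.9990

R(B1) = exp(−0.00000641 × 4000) = 0.974686
R(B2) = exp(−0.0000295 × 4000) = 0.888696
R(B3) = exp(−0.0000436 × 4000) = 0.839961
R(B4) = exp(−0.0000425 × 4000) = 0.843665
Series (B2 and B3): 0.888696 × 0.839961 = 0.746470
Parallel (B1, [0.746470], and B4): 1 − (1 − 0.974686)(1 − 0.746470)(1 − 0.843665) = 0.9990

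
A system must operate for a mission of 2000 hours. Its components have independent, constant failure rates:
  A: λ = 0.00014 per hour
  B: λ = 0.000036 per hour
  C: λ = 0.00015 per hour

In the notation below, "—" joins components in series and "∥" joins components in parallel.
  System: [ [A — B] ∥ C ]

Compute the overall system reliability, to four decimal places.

0.9231

R(A) = exp(−0.00014 × 2000) = 0.755784
R(B) = exp(−0.000036 × 2000) = 0.930531
R(C) = exp(−0.00015 × 2000) = 0.740818
Series (A and B): 0.755784 × 0.930531 = 0.703280
Parallel ([0.703280] and C): 1 − (1 − 0.703280)(1 − 0.740818) = 0.9231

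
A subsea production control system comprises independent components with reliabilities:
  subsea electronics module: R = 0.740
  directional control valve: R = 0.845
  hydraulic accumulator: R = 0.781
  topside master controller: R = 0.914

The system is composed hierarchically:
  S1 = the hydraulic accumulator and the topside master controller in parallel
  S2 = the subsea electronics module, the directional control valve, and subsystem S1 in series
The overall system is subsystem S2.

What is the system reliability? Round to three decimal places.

0.614

Parallel (hydraulic accumulator and topside master controller): 1 − (1 − 0.78100)(1 − 0.91400) = 0.98117
Series (subsea electronics module, directional control valve, and [0.98117]): 0.74000 × 0.84500 × 0.98117 = 0.614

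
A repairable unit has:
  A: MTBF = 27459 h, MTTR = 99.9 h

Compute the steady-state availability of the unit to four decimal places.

0.9964

A(A) = MTBF/(MTBF+MTTR) = 27459/(27459+99.9) = 0.9964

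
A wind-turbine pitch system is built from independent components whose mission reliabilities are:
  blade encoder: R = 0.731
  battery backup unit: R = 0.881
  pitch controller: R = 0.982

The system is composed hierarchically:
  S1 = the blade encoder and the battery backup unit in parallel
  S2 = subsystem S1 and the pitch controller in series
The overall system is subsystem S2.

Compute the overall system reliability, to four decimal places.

Parallel (blade encoder and battery backup unit): 1 − (1 − 0.731000)(1 − 0.881000) = 0.967989
Series ([0.967989] and pitch controller): 0.967989 × 0.982000 = 0.9506

0.9506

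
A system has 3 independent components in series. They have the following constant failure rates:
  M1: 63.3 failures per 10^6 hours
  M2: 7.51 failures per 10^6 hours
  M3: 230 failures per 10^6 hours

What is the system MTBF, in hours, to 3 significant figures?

3320

Series of exponential components: λ_sys = Σ λ_i
λ_sys = 0.0000633 + 0.00000751 + 0.000230 = 3.0081e-04 /h
MTBF = 1 / λ_sys = 3320 h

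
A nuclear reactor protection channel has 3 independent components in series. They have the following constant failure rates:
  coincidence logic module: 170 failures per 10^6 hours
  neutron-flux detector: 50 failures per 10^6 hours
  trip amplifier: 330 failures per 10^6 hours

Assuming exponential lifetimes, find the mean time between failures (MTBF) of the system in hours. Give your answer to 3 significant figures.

1820

Series of exponential components: λ_sys = Σ λ_i
λ_sys = 0.00017 + 0.000050 + 0.00033 = 5.5000e-04 /h
MTBF = 1 / λ_sys = 1820 h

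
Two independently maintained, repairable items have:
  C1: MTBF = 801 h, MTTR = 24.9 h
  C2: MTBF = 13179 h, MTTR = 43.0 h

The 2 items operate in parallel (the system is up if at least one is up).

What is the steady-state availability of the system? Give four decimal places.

0.9999

A(C1) = MTBF/(MTBF+MTTR) = 801/(801+24.9) = 0.969851
A(C2) = MTBF/(MTBF+MTTR) = 13179/(13179+43.0) = 0.996748
Parallel availability: 1 − (1 − 0.969851)(1 − 0.996748) = 0.9999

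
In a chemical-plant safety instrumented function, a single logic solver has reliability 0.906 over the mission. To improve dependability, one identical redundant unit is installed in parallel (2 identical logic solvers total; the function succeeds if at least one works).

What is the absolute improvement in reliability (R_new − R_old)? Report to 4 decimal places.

0.0852

R_before = 0.906
R_after = 1 − (1 − 0.906)^2 = 0.9912
ΔR = 0.9912 − 0.906 = 0.0852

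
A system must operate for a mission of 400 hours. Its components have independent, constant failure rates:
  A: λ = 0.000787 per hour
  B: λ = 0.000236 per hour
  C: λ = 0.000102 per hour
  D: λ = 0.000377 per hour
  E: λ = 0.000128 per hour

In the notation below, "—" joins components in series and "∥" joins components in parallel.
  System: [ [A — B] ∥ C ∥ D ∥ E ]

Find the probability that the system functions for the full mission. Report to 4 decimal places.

0.9999

R(A) = exp(−0.000787 × 400) = 0.729935
R(B) = exp(−0.000236 × 400) = 0.909919
R(C) = exp(−0.000102 × 400) = 0.960021
R(D) = exp(−0.000377 × 400) = 0.860020
R(E) = exp(−0.000128 × 400) = 0.950089
Series (A and B): 0.729935 × 0.909919 = 0.664182
Parallel ([0.664182], C, D, and E): 1 − (1 − 0.664182)(1 − 0.960021)(1 − 0.860020)(1 − 0.950089) = 0.9999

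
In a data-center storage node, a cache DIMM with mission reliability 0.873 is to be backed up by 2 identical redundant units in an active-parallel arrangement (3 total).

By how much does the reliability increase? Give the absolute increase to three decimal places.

R_before = 0.873
R_after = 1 − (1 − 0.873)^3 = 0.998
ΔR = 0.998 − 0.873 = 0.125

0.125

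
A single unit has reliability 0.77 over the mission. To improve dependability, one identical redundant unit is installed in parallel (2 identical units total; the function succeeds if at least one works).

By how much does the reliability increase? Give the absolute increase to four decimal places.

R_before = 0.77
R_after = 1 − (1 − 0.77)^2 = 0.9471
ΔR = 0.9471 − 0.77 = 0.1771

0.1771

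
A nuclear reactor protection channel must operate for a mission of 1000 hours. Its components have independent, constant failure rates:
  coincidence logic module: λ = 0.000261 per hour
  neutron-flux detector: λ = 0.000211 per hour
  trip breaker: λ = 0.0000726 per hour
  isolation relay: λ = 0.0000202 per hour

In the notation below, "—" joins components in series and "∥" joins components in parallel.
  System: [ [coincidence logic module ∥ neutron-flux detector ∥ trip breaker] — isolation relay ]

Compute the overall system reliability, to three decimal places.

0.977

R(coincidence logic module) = exp(−0.000261 × 1000) = 0.77028
R(neutron-flux detector) = exp(−0.000211 × 1000) = 0.80977
R(trip breaker) = exp(−0.0000726 × 1000) = 0.92997
R(isolation relay) = exp(−0.0000202 × 1000) = 0.98000
Parallel (coincidence logic module, neutron-flux detector, and trip breaker): 1 − (1 − 0.77028)(1 − 0.80977)(1 − 0.92997) = 0.99694
Series ([0.99694] and isolation relay): 0.99694 × 0.98000 = 0.977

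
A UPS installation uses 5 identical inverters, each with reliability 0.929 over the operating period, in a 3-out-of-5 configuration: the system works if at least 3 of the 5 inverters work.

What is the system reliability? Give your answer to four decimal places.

0.9968

R = Σ_{i=3}^{5} C(5,i) p^i (1−p)^{5−i} with p = 0.929
C(5,3)·0.929^3·0.071^2 = 0.040417
C(5,4)·0.929^4·0.071^1 = 0.264418
C(5,5)·0.929^5·0.071^0 = 0.691956
Sum = 0.9968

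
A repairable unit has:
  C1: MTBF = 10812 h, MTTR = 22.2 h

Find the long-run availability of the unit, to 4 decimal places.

0.9980

A(C1) = MTBF/(MTBF+MTTR) = 10812/(10812+22.2) = 0.9980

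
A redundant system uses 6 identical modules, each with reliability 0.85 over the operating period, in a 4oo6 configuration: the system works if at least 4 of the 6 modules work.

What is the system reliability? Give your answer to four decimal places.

0.9527

R = Σ_{i=4}^{6} C(6,i) p^i (1−p)^{6−i} with p = 0.85
C(6,4)·0.85^4·0.15^2 = 0.176177
C(6,5)·0.85^5·0.15^1 = 0.399335
C(6,6)·0.85^6·0.15^0 = 0.377150
Sum = 0.9527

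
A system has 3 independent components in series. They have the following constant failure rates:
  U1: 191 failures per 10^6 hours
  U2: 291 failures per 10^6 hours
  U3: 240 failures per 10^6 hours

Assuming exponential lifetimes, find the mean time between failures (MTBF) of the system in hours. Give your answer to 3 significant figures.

1390

Series of exponential components: λ_sys = Σ λ_i
λ_sys = 0.000191 + 0.000291 + 0.000240 = 7.2200e-04 /h
MTBF = 1 / λ_sys = 1390 h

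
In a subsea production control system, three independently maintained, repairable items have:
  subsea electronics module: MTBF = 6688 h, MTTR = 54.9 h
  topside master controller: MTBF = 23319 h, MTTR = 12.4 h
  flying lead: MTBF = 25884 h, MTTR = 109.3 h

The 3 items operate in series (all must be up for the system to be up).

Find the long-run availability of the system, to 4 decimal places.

0.9872

A(subsea electronics module) = MTBF/(MTBF+MTTR) = 6688/(6688+54.9) = 0.991858
A(topside master controller) = MTBF/(MTBF+MTTR) = 23319/(23319+12.4) = 0.999469
A(flying lead) = MTBF/(MTBF+MTTR) = 25884/(25884+109.3) = 0.995795
Series availability: 0.991858 × 0.999469 × 0.995795 = 0.9872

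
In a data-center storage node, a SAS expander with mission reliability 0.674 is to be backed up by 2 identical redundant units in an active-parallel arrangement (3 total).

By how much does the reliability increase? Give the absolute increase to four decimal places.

0.2914

R_before = 0.674
R_after = 1 − (1 − 0.674)^3 = 0.9654
ΔR = 0.9654 − 0.674 = 0.2914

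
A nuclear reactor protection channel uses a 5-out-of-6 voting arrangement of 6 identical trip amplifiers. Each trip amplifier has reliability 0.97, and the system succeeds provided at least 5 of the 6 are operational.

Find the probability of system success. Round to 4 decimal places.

R = Σ_{i=5}^{6} C(6,i) p^i (1−p)^{6−i} with p = 0.97
C(6,5)·0.97^5·0.03^1 = 0.154572
C(6,6)·0.97^6·0.03^0 = 0.832972
Sum = 0.9875

0.9875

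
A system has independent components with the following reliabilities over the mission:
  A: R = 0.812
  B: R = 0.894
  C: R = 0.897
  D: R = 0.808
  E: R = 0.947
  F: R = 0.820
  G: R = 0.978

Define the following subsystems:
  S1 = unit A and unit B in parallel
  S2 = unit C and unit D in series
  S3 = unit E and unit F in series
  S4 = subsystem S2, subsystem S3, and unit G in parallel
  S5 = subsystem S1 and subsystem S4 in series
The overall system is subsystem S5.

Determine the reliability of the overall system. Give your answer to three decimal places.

0.979

Parallel (A and B): 1 − (1 − 0.81200)(1 − 0.89400) = 0.98007
Series (C and D): 0.89700 × 0.80800 = 0.72478
Series (E and F): 0.94700 × 0.82000 = 0.77654
Parallel ([0.72478], [0.77654], and G): 1 − (1 − 0.72478)(1 − 0.77654)(1 − 0.97800) = 0.99865
Series ([0.98007] and [0.99865]): 0.98007 × 0.99865 = 0.979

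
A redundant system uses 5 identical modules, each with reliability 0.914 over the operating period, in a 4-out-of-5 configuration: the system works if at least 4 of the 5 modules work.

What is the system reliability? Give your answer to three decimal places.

0.938

R = Σ_{i=4}^{5} C(5,i) p^i (1−p)^{5−i} with p = 0.914
C(5,4)·0.914^4·0.086^1 = 0.30009
C(5,5)·0.914^5·0.086^0 = 0.63787
Sum = 0.938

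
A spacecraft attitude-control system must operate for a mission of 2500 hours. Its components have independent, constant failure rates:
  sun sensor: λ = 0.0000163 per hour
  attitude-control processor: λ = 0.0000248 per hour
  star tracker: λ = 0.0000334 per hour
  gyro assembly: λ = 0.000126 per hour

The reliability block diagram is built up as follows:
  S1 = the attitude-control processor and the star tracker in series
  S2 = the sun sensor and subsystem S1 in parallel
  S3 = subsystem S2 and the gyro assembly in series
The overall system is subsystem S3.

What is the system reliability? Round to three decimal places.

0.726

R(sun sensor) = exp(−0.0000163 × 2500) = 0.96007
R(attitude-control processor) = exp(−0.0000248 × 2500) = 0.93988
R(star tracker) = exp(−0.0000334 × 2500) = 0.91989
R(gyro assembly) = exp(−0.000126 × 2500) = 0.72979
Series (attitude-control processor and star tracker): 0.93988 × 0.91989 = 0.86459
Parallel (sun sensor and [0.86459]): 1 − (1 − 0.96007)(1 − 0.86459) = 0.99459
Series ([0.99459] and gyro assembly): 0.99459 × 0.72979 = 0.726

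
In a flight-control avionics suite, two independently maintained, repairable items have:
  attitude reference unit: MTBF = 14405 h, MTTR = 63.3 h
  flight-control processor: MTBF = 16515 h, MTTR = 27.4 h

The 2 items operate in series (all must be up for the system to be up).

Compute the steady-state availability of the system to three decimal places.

A(attitude reference unit) = MTBF/(MTBF+MTTR) = 14405/(14405+63.3) = 0.995625
A(flight-control processor) = MTBF/(MTBF+MTTR) = 16515/(16515+27.4) = 0.998344
Series availability: 0.995625 × 0.998344 = 0.994

0.994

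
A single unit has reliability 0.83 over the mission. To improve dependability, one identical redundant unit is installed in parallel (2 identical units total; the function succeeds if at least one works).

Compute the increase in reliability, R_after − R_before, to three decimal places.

R_before = 0.83
R_after = 1 − (1 − 0.83)^2 = 0.971
ΔR = 0.971 − 0.83 = 0.141

0.141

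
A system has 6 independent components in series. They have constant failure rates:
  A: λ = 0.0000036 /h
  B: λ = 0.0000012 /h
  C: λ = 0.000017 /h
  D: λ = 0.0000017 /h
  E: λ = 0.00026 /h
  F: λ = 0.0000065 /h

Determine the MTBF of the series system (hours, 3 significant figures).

3450

Series of exponential components: λ_sys = Σ λ_i
λ_sys = 0.0000036 + 0.0000012 + 0.000017 + 0.0000017 + 0.00026 + 0.0000065 = 2.9000e-04 /h
MTBF = 1 / λ_sys = 3450 h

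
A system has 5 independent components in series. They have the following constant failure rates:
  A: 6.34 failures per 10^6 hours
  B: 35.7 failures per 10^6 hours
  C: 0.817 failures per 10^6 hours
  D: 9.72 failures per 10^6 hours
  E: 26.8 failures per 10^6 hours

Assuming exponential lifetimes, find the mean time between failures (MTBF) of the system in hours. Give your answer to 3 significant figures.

12600

Series of exponential components: λ_sys = Σ λ_i
λ_sys = 0.00000634 + 0.0000357 + 0.000000817 + 0.00000972 + 0.0000268 = 7.9377e-05 /h
MTBF = 1 / λ_sys = 12600 h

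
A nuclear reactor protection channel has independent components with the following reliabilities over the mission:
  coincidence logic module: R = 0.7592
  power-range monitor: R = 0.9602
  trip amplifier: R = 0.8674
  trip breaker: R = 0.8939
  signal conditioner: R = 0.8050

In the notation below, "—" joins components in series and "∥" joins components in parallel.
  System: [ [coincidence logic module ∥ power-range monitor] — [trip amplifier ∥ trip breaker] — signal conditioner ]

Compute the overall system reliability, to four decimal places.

Parallel (coincidence logic module and power-range monitor): 1 − (1 − 0.759200)(1 − 0.960200) = 0.990416
Parallel (trip amplifier and trip breaker): 1 − (1 − 0.867400)(1 − 0.893900) = 0.985931
Series ([0.990416], [0.985931], and signal conditioner): 0.990416 × 0.985931 × 0.805000 = 0.7861

0.7861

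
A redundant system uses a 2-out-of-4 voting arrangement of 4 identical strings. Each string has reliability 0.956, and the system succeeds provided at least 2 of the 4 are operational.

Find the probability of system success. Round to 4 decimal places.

0.9997

R = Σ_{i=2}^{4} C(4,i) p^i (1−p)^{4−i} with p = 0.956
C(4,2)·0.956^2·0.044^2 = 0.010616
C(4,3)·0.956^3·0.044^1 = 0.153775
C(4,4)·0.956^4·0.044^0 = 0.835279
Sum = 0.9997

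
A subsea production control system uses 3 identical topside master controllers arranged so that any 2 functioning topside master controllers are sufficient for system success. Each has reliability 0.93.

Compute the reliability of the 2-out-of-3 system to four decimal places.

R = Σ_{i=2}^{3} C(3,i) p^i (1−p)^{3−i} with p = 0.93
C(3,2)·0.93^2·0.07^1 = 0.181629
C(3,3)·0.93^3·0.07^0 = 0.804357
Sum = 0.9860

0.9860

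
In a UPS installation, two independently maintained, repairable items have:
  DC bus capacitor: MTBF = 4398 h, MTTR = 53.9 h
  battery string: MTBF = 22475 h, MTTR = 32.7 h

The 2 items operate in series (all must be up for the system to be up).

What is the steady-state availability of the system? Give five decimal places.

0.98646

A(DC bus capacitor) = MTBF/(MTBF+MTTR) = 4398/(4398+53.9) = 0.987893
A(battery string) = MTBF/(MTBF+MTTR) = 22475/(22475+32.7) = 0.998547
Series availability: 0.987893 × 0.998547 = 0.98646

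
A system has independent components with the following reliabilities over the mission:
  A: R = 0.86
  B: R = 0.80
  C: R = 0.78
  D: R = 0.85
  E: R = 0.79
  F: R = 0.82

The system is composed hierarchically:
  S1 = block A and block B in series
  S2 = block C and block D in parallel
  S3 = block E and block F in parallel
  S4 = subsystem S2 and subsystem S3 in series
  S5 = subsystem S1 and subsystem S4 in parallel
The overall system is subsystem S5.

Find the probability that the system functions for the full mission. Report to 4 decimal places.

0.9783

Series (A and B): 0.860000 × 0.800000 = 0.688000
Parallel (C and D): 1 − (1 − 0.780000)(1 − 0.850000) = 0.967000
Parallel (E and F): 1 − (1 − 0.790000)(1 − 0.820000) = 0.962200
Series ([0.967000] and [0.962200]): 0.967000 × 0.962200 = 0.930447
Parallel ([0.688000] and [0.930447]): 1 − (1 − 0.688000)(1 − 0.930447) = 0.9783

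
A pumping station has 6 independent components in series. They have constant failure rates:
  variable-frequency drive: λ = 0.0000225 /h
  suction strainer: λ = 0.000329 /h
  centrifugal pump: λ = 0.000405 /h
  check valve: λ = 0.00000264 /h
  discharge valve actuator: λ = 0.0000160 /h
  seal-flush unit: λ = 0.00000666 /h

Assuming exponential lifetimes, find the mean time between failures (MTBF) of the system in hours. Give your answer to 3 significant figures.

1280

Series of exponential components: λ_sys = Σ λ_i
λ_sys = 0.0000225 + 0.000329 + 0.000405 + 0.00000264 + 0.0000160 + 0.00000666 = 7.8180e-04 /h
MTBF = 1 / λ_sys = 1280 h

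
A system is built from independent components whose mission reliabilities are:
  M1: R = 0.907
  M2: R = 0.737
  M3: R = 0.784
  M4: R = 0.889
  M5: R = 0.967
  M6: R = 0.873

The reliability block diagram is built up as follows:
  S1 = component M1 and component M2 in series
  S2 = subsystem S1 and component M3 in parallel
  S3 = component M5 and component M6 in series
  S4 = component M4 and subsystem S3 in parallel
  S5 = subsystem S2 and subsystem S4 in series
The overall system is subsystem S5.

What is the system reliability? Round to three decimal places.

Series (M1 and M2): 0.90700 × 0.73700 = 0.66846
Parallel ([0.66846] and M3): 1 − (1 − 0.66846)(1 − 0.78400) = 0.92839
Series (M5 and M6): 0.96700 × 0.87300 = 0.84419
Parallel (M4 and [0.84419]): 1 − (1 − 0.88900)(1 − 0.84419) = 0.98271
Series ([0.92839] and [0.98271]): 0.92839 × 0.98271 = 0.912

0.912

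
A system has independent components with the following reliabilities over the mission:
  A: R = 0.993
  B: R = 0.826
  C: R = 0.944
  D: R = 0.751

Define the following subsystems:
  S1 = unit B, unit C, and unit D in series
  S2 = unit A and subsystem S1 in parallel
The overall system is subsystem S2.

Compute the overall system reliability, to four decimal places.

0.9971

Series (B, C, and D): 0.826000 × 0.944000 × 0.751000 = 0.585588
Parallel (A and [0.585588]): 1 − (1 − 0.993000)(1 − 0.585588) = 0.9971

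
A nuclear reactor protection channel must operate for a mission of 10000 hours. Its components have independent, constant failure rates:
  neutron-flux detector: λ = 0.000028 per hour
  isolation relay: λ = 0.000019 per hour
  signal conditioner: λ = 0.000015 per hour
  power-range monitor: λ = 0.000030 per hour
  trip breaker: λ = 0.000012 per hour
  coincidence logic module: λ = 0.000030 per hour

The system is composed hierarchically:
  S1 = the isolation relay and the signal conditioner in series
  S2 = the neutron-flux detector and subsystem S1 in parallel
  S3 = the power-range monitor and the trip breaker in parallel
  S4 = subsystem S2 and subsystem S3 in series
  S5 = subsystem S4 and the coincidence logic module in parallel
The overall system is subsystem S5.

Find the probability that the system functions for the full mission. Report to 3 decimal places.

R(neutron-flux detector) = exp(−0.000028 × 10000) = 0.75578
R(isolation relay) = exp(−0.000019 × 10000) = 0.82696
R(signal conditioner) = exp(−0.000015 × 10000) = 0.86071
R(power-range monitor) = exp(−0.000030 × 10000) = 0.74082
R(trip breaker) = exp(−0.000012 × 10000) = 0.88692
R(coincidence logic module) = exp(−0.000030 × 10000) = 0.74082
Series (isolation relay and signal conditioner): 0.82696 × 0.86071 = 0.71177
Parallel (neutron-flux detector and [0.71177]): 1 − (1 − 0.75578)(1 − 0.71177) = 0.92961
Parallel (power-range monitor and trip breaker): 1 − (1 − 0.74082)(1 − 0.88692) = 0.97069
Series ([0.92961] and [0.97069]): 0.92961 × 0.97069 = 0.90236
Parallel ([0.90236] and coincidence logic module): 1 − (1 − 0.90236)(1 − 0.74082) = 0.975

0.975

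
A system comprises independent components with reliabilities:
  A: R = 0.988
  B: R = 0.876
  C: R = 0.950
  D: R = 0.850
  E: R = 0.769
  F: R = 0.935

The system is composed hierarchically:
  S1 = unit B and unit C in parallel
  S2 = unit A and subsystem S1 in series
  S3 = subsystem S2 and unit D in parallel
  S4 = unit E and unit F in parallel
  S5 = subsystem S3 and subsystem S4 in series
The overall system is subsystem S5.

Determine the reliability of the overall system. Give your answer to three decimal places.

0.982

Parallel (B and C): 1 − (1 − 0.87600)(1 − 0.95000) = 0.99380
Series (A and [0.99380]): 0.98800 × 0.99380 = 0.98187
Parallel ([0.98187] and D): 1 − (1 − 0.98187)(1 − 0.85000) = 0.99728
Parallel (E and F): 1 − (1 − 0.76900)(1 − 0.93500) = 0.98499
Series ([0.99728] and [0.98499]): 0.99728 × 0.98499 = 0.982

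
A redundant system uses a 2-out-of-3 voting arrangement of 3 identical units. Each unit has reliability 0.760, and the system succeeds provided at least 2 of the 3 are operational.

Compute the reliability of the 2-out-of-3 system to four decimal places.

0.8548

R = Σ_{i=2}^{3} C(3,i) p^i (1−p)^{3−i} with p = 0.760
C(3,2)·0.760^2·0.240^1 = 0.415872
C(3,3)·0.760^3·0.240^0 = 0.438976
Sum = 0.8548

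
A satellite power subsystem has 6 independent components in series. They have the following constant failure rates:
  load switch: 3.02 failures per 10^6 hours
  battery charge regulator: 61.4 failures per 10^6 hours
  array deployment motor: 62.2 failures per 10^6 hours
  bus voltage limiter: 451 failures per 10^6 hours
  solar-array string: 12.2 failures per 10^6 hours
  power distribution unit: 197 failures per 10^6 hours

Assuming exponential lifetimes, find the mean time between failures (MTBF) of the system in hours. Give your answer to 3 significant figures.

1270

Series of exponential components: λ_sys = Σ λ_i
λ_sys = 0.00000302 + 0.0000614 + 0.0000622 + 0.000451 + 0.0000122 + 0.000197 = 7.8682e-04 /h
MTBF = 1 / λ_sys = 1270 h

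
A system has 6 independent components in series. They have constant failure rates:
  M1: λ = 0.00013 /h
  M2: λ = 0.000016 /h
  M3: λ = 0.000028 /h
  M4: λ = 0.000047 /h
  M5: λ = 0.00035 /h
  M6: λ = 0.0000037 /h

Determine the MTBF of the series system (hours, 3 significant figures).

Series of exponential components: λ_sys = Σ λ_i
λ_sys = 0.00013 + 0.000016 + 0.000028 + 0.000047 + 0.00035 + 0.0000037 = 5.7470e-04 /h
MTBF = 1 / λ_sys = 1740 h

1740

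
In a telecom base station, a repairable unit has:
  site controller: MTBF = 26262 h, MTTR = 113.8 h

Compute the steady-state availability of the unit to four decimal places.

0.9957

A(site controller) = MTBF/(MTBF+MTTR) = 26262/(26262+113.8) = 0.9957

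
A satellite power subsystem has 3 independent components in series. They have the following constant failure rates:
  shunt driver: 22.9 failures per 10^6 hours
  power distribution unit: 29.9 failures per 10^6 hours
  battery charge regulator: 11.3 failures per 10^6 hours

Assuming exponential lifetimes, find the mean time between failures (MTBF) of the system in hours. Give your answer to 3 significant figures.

15600

Series of exponential components: λ_sys = Σ λ_i
λ_sys = 0.0000229 + 0.0000299 + 0.0000113 = 6.4100e-05 /h
MTBF = 1 / λ_sys = 15600 h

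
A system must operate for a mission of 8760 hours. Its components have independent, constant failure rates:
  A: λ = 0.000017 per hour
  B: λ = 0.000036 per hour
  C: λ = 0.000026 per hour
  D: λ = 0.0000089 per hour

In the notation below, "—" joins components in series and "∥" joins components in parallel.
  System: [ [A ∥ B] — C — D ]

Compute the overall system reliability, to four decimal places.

R(A) = exp(−0.000017 × 8760) = 0.861638
R(B) = exp(−0.000036 × 8760) = 0.729526
R(C) = exp(−0.000026 × 8760) = 0.796315
R(D) = exp(−0.0000089 × 8760) = 0.924998
Parallel (A and B): 1 − (1 − 0.861638)(1 − 0.729526) = 0.962577
Series ([0.962577], C, and D): 0.962577 × 0.796315 × 0.924998 = 0.7090

0.7090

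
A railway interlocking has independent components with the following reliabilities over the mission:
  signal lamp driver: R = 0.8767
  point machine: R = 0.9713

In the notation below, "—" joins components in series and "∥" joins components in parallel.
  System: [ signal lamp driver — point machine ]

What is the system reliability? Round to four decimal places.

0.8515

Series (signal lamp driver and point machine): 0.876700 × 0.971300 = 0.8515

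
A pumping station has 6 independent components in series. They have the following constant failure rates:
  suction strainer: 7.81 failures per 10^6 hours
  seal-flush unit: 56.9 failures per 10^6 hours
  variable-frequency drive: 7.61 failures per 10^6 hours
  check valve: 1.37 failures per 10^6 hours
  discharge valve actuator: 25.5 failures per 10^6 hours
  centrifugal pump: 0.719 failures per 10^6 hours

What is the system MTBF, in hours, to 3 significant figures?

10000

Series of exponential components: λ_sys = Σ λ_i
λ_sys = 0.00000781 + 0.0000569 + 0.00000761 + 0.00000137 + 0.0000255 + 0.000000719 = 9.9909e-05 /h
MTBF = 1 / λ_sys = 10000 h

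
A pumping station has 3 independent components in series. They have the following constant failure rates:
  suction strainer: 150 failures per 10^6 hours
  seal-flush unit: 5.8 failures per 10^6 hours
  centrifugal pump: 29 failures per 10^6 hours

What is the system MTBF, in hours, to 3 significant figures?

5410

Series of exponential components: λ_sys = Σ λ_i
λ_sys = 0.00015 + 0.0000058 + 0.000029 = 1.8480e-04 /h
MTBF = 1 / λ_sys = 5410 h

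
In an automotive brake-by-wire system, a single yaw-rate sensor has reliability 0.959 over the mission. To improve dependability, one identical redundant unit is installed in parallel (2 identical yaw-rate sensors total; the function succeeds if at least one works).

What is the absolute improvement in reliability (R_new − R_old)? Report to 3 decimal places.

0.039

R_before = 0.959
R_after = 1 − (1 − 0.959)^2 = 0.998
ΔR = 0.998 − 0.959 = 0.039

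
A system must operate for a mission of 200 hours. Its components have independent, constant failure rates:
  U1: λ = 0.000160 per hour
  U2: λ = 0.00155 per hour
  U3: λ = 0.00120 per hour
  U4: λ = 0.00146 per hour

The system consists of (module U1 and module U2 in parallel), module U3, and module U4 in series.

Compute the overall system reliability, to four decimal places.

R(U1) = exp(−0.000160 × 200) = 0.968507
R(U2) = exp(−0.00155 × 200) = 0.733447
R(U3) = exp(−0.00120 × 200) = 0.786628
R(U4) = exp(−0.00146 × 200) = 0.746769
Parallel (U1 and U2): 1 − (1 − 0.968507)(1 − 0.733447) = 0.991605
Series ([0.991605], U3, and U4): 0.991605 × 0.786628 × 0.746769 = 0.5825

0.5825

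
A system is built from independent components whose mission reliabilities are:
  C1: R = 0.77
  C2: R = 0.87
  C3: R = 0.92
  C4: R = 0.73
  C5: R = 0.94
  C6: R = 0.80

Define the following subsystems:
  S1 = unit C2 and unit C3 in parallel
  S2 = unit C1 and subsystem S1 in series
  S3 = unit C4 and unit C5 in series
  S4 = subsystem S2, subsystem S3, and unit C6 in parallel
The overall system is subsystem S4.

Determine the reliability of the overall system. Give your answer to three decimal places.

Parallel (C2 and C3): 1 − (1 − 0.87000)(1 − 0.92000) = 0.98960
Series (C1 and [0.98960]): 0.77000 × 0.98960 = 0.76199
Series (C4 and C5): 0.73000 × 0.94000 = 0.68620
Parallel ([0.76199], [0.68620], and C6): 1 − (1 − 0.76199)(1 − 0.68620)(1 − 0.80000) = 0.985

0.985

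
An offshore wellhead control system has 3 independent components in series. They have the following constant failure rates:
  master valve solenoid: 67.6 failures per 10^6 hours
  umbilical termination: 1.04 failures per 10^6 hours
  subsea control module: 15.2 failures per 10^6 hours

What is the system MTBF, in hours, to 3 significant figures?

Series of exponential components: λ_sys = Σ λ_i
λ_sys = 0.0000676 + 0.00000104 + 0.0000152 = 8.3840e-05 /h
MTBF = 1 / λ_sys = 11900 h

11900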